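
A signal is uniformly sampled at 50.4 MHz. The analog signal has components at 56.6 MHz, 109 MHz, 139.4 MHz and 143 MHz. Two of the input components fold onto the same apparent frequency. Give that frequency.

8.2 MHz

fs/2 = 25.2 MHz.
56.6 MHz mod fs = 6.2 MHz.
6.2 MHz ≤ fs/2 = 25.2 MHz, appears at 6.2 MHz.
109 MHz mod fs = 8.2 MHz.
8.2 MHz ≤ fs/2 = 25.2 MHz, appears at 8.2 MHz.
139.4 MHz mod fs = 38.6 MHz.
38.6 MHz > fs/2 = 25.2 MHz, folds to fs − 38.6 MHz = 11.8 MHz.
143 MHz mod fs = 42.2 MHz.
42.2 MHz > fs/2 = 25.2 MHz, folds to fs − 42.2 MHz = 8.2 MHz.
109 MHz and 143 MHz both map to 8.2 MHz.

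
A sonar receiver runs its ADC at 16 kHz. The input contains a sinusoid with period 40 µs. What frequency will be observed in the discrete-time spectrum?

T = 40 µs → f = 1/T = 25 kHz.
25 kHz mod fs = 9 kHz.
9 kHz > fs/2 = 8 kHz, folds to fs − 9 kHz = 7 kHz.

7 kHz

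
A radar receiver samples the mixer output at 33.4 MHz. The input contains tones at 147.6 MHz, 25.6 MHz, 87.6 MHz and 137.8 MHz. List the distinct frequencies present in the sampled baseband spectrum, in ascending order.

fs/2 = 16.7 MHz.
147.6 MHz mod fs = 14 MHz.
14 MHz ≤ fs/2 = 16.7 MHz, appears at 14 MHz.
25.6 MHz > fs/2 = 16.7 MHz, folds to fs − 25.6 MHz = 7.8 MHz.
87.6 MHz mod fs = 20.8 MHz.
20.8 MHz > fs/2 = 16.7 MHz, folds to fs − 20.8 MHz = 12.6 MHz.
137.8 MHz mod fs = 4.2 MHz.
4.2 MHz ≤ fs/2 = 16.7 MHz, appears at 4.2 MHz.
Distinct values: {4.2 MHz, 7.8 MHz, 12.6 MHz, 14 MHz}.

4.2 MHz, 7.8 MHz, 12.6 MHz, 14 MHz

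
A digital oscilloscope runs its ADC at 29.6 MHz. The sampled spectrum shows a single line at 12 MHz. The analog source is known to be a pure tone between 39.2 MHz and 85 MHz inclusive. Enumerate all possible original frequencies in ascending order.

Frequencies that alias to 12 MHz are k·fs ± 12 MHz for integer k ≥ 0.
k=0: 12 MHz.
k=1: 17.6 MHz, 41.6 MHz.
k=2: 47.2 MHz, 71.2 MHz.
k=3: 76.8 MHz, 100.8 MHz.
k=4: 106.4 MHz, 130.4 MHz.
Within [39.2 MHz, 85 MHz]: 41.6 MHz, 47.2 MHz, 71.2 MHz, 76.8 MHz.

41.6 MHz, 47.2 MHz, 71.2 MHz, 76.8 MHz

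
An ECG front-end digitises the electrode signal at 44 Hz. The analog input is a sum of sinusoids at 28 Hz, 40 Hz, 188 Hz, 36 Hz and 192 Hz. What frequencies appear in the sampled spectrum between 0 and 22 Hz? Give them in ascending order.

4 Hz, 8 Hz, 12 Hz, 16 Hz

fs/2 = 22 Hz.
28 Hz > fs/2 = 22 Hz, folds to fs − 28 Hz = 16 Hz.
40 Hz > fs/2 = 22 Hz, folds to fs − 40 Hz = 4 Hz.
188 Hz mod fs = 12 Hz.
12 Hz ≤ fs/2 = 22 Hz, appears at 12 Hz.
36 Hz > fs/2 = 22 Hz, folds to fs − 36 Hz = 8 Hz.
192 Hz mod fs = 16 Hz.
16 Hz ≤ fs/2 = 22 Hz, appears at 16 Hz.
Distinct values: {4 Hz, 8 Hz, 12 Hz, 16 Hz}.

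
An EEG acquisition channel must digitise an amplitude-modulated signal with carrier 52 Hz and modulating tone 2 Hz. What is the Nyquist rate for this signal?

108 Hz

AM sidebands sit at fc ± fm = 50 Hz and 54 Hz.
Highest-frequency component: 54 Hz.
Nyquist rate = 2 × 54 Hz = 108 Hz.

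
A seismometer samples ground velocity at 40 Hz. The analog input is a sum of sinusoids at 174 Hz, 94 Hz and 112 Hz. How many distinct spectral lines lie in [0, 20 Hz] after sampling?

2

fs/2 = 20 Hz.
174 Hz mod fs = 14 Hz.
14 Hz ≤ fs/2 = 20 Hz, appears at 14 Hz.
94 Hz mod fs = 14 Hz.
14 Hz ≤ fs/2 = 20 Hz, appears at 14 Hz.
112 Hz mod fs = 32 Hz.
32 Hz > fs/2 = 20 Hz, folds to fs − 32 Hz = 8 Hz.
Distinct values: {8 Hz, 14 Hz} → 2.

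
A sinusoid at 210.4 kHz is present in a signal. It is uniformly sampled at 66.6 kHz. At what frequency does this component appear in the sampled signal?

210.4 kHz mod fs = 10.6 kHz.
10.6 kHz ≤ fs/2 = 33.3 kHz, appears at 10.6 kHz.

10.6 kHz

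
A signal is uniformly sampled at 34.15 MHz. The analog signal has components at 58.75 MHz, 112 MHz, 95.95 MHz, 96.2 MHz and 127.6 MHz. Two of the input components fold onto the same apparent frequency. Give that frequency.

9.55 MHz

fs/2 = 17.075 MHz.
58.75 MHz mod fs = 24.6 MHz.
24.6 MHz > fs/2 = 17.075 MHz, folds to fs − 24.6 MHz = 9.55 MHz.
112 MHz mod fs = 9.55 MHz.
9.55 MHz ≤ fs/2 = 17.075 MHz, appears at 9.55 MHz.
95.95 MHz mod fs = 27.65 MHz.
27.65 MHz > fs/2 = 17.075 MHz, folds to fs − 27.65 MHz = 6.5 MHz.
96.2 MHz mod fs = 27.9 MHz.
27.9 MHz > fs/2 = 17.075 MHz, folds to fs − 27.9 MHz = 6.25 MHz.
127.6 MHz mod fs = 25.15 MHz.
25.15 MHz > fs/2 = 17.075 MHz, folds to fs − 25.15 MHz = 9 MHz.
58.75 MHz and 112 MHz both map to 9.55 MHz.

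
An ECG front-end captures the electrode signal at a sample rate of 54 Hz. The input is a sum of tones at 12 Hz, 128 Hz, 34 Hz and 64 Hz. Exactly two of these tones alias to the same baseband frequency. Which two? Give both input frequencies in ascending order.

34 Hz, 128 Hz

fs/2 = 27 Hz.
12 Hz ≤ fs/2 = 27 Hz, passes unchanged.
128 Hz mod fs = 20 Hz.
20 Hz ≤ fs/2 = 27 Hz, appears at 20 Hz.
34 Hz > fs/2 = 27 Hz, folds to fs − 34 Hz = 20 Hz.
64 Hz mod fs = 10 Hz.
10 Hz ≤ fs/2 = 27 Hz, appears at 10 Hz.
34 Hz and 128 Hz both map to 20 Hz.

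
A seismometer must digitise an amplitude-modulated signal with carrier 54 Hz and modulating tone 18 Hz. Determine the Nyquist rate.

144 Hz

AM sidebands sit at fc ± fm = 36 Hz and 72 Hz.
Highest-frequency component: 72 Hz.
Nyquist rate = 2 × 72 Hz = 144 Hz.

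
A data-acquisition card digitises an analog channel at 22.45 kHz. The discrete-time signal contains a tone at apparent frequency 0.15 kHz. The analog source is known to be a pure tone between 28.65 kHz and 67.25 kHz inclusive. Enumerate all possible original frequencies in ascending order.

44.75 kHz, 45.05 kHz, 67.2 kHz

Frequencies that alias to 0.15 kHz are k·fs ± 0.15 kHz for integer k ≥ 0.
k=0: 0.15 kHz.
k=1: 22.3 kHz, 22.6 kHz.
k=2: 44.75 kHz, 45.05 kHz.
k=3: 67.2 kHz, 67.5 kHz.
k=4: 89.65 kHz, 89.95 kHz.
Within [28.65 kHz, 67.25 kHz]: 44.75 kHz, 45.05 kHz, 67.2 kHz.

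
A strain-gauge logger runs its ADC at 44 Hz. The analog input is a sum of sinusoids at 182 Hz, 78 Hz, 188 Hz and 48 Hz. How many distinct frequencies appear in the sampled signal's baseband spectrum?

fs/2 = 22 Hz.
182 Hz mod fs = 6 Hz.
6 Hz ≤ fs/2 = 22 Hz, appears at 6 Hz.
78 Hz mod fs = 34 Hz.
34 Hz > fs/2 = 22 Hz, folds to fs − 34 Hz = 10 Hz.
188 Hz mod fs = 12 Hz.
12 Hz ≤ fs/2 = 22 Hz, appears at 12 Hz.
48 Hz mod fs = 4 Hz.
4 Hz ≤ fs/2 = 22 Hz, appears at 4 Hz.
Distinct values: {4 Hz, 6 Hz, 10 Hz, 12 Hz} → 4.

4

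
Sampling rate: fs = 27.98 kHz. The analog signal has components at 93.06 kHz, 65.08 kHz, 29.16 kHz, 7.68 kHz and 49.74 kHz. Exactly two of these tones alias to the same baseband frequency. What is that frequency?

9.12 kHz

fs/2 = 13.99 kHz.
93.06 kHz mod fs = 9.12 kHz.
9.12 kHz ≤ fs/2 = 13.99 kHz, appears at 9.12 kHz.
65.08 kHz mod fs = 9.12 kHz.
9.12 kHz ≤ fs/2 = 13.99 kHz, appears at 9.12 kHz.
29.16 kHz mod fs = 1.18 kHz.
1.18 kHz ≤ fs/2 = 13.99 kHz, appears at 1.18 kHz.
7.68 kHz ≤ fs/2 = 13.99 kHz, passes unchanged.
49.74 kHz mod fs = 21.76 kHz.
21.76 kHz > fs/2 = 13.99 kHz, folds to fs − 21.76 kHz = 6.22 kHz.
65.08 kHz and 93.06 kHz both map to 9.12 kHz.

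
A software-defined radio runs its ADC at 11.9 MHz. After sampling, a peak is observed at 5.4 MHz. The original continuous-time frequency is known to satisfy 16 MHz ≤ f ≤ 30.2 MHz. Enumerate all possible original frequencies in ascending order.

Frequencies that alias to 5.4 MHz are k·fs ± 5.4 MHz for integer k ≥ 0.
k=0: 5.4 MHz.
k=1: 6.5 MHz, 17.3 MHz.
k=2: 18.4 MHz, 29.2 MHz.
k=3: 30.3 MHz, 41.1 MHz.
Within [16 MHz, 30.2 MHz]: 17.3 MHz, 18.4 MHz, 29.2 MHz.

17.3 MHz, 18.4 MHz, 29.2 MHz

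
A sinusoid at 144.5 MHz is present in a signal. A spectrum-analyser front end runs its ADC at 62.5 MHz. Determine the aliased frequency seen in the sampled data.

144.5 MHz mod fs = 19.5 MHz.
19.5 MHz ≤ fs/2 = 31.25 MHz, appears at 19.5 MHz.

19.5 MHz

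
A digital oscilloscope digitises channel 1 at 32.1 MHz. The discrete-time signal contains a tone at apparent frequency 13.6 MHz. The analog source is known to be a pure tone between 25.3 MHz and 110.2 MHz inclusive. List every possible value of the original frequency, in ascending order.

45.7 MHz, 50.6 MHz, 77.8 MHz, 82.7 MHz, 109.9 MHz

Frequencies that alias to 13.6 MHz are k·fs ± 13.6 MHz for integer k ≥ 0.
k=0: 13.6 MHz.
k=1: 18.5 MHz, 45.7 MHz.
k=2: 50.6 MHz, 77.8 MHz.
k=3: 82.7 MHz, 109.9 MHz.
k=4: 114.8 MHz, 142 MHz.
Within [25.3 MHz, 110.2 MHz]: 45.7 MHz, 50.6 MHz, 77.8 MHz, 82.7 MHz, 109.9 MHz.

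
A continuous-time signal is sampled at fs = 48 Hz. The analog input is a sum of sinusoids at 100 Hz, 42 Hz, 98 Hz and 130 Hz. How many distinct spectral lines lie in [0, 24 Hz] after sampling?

fs/2 = 24 Hz.
100 Hz mod fs = 4 Hz.
4 Hz ≤ fs/2 = 24 Hz, appears at 4 Hz.
42 Hz > fs/2 = 24 Hz, folds to fs − 42 Hz = 6 Hz.
98 Hz mod fs = 2 Hz.
2 Hz ≤ fs/2 = 24 Hz, appears at 2 Hz.
130 Hz mod fs = 34 Hz.
34 Hz > fs/2 = 24 Hz, folds to fs − 34 Hz = 14 Hz.
Distinct values: {2 Hz, 4 Hz, 6 Hz, 14 Hz} → 4.

4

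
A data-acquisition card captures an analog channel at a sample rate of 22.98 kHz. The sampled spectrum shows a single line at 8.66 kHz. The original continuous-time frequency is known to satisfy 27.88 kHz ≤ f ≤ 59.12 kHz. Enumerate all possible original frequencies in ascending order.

Frequencies that alias to 8.66 kHz are k·fs ± 8.66 kHz for integer k ≥ 0.
k=0: 8.66 kHz.
k=1: 14.32 kHz, 31.64 kHz.
k=2: 37.3 kHz, 54.62 kHz.
k=3: 60.28 kHz, 77.6 kHz.
Within [27.88 kHz, 59.12 kHz]: 31.64 kHz, 37.3 kHz, 54.62 kHz.

31.64 kHz, 37.3 kHz, 54.62 kHz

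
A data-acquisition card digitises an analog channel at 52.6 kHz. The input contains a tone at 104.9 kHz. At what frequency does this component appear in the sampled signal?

104.9 kHz mod fs = 52.3 kHz.
52.3 kHz > fs/2 = 26.3 kHz, folds to fs − 52.3 kHz = 0.3 kHz.

0.3 kHz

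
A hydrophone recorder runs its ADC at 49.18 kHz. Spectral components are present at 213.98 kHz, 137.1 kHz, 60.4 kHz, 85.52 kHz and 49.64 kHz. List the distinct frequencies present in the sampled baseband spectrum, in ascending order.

fs/2 = 24.59 kHz.
213.98 kHz mod fs = 17.26 kHz.
17.26 kHz ≤ fs/2 = 24.59 kHz, appears at 17.26 kHz.
137.1 kHz mod fs = 38.74 kHz.
38.74 kHz > fs/2 = 24.59 kHz, folds to fs − 38.74 kHz = 10.44 kHz.
60.4 kHz mod fs = 11.22 kHz.
11.22 kHz ≤ fs/2 = 24.59 kHz, appears at 11.22 kHz.
85.52 kHz mod fs = 36.34 kHz.
36.34 kHz > fs/2 = 24.59 kHz, folds to fs − 36.34 kHz = 12.84 kHz.
49.64 kHz mod fs = 0.46 kHz.
0.46 kHz ≤ fs/2 = 24.59 kHz, appears at 0.46 kHz.
Distinct values: {0.46 kHz, 10.44 kHz, 11.22 kHz, 12.84 kHz, 17.26 kHz}.

0.46 kHz, 10.44 kHz, 11.22 kHz, 12.84 kHz, 17.26 kHz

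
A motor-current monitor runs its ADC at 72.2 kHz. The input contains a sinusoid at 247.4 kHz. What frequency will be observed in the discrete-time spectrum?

30.8 kHz

247.4 kHz mod fs = 30.8 kHz.
30.8 kHz ≤ fs/2 = 36.1 kHz, appears at 30.8 kHz.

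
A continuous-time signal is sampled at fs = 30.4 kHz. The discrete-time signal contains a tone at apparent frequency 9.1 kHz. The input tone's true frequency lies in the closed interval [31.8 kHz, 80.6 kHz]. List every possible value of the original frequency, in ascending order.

39.5 kHz, 51.7 kHz, 69.9 kHz

Frequencies that alias to 9.1 kHz are k·fs ± 9.1 kHz for integer k ≥ 0.
k=0: 9.1 kHz.
k=1: 21.3 kHz, 39.5 kHz.
k=2: 51.7 kHz, 69.9 kHz.
k=3: 82.1 kHz, 100.3 kHz.
Within [31.8 kHz, 80.6 kHz]: 39.5 kHz, 51.7 kHz, 69.9 kHz.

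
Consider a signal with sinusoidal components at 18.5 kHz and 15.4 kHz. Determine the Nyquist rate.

Highest-frequency component: 18.5 kHz.
Nyquist rate = 2 × 18.5 kHz = 37 kHz.

37 kHz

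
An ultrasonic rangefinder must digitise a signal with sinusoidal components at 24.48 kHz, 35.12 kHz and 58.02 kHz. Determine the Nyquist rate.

116.04 kHz

Highest-frequency component: 58.02 kHz.
Nyquist rate = 2 × 58.02 kHz = 116.04 kHz.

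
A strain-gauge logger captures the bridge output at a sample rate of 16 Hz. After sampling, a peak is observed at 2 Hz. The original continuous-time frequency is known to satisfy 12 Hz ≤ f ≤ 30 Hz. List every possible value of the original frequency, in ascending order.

Frequencies that alias to 2 Hz are k·fs ± 2 Hz for integer k ≥ 0.
k=0: 2 Hz.
k=1: 14 Hz, 18 Hz.
k=2: 30 Hz, 34 Hz.
k=3: 46 Hz, 50 Hz.
Within [12 Hz, 30 Hz]: 14 Hz, 18 Hz, 30 Hz.

14 Hz, 18 Hz, 30 Hz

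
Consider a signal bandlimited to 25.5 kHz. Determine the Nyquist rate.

Nyquist rate = 2 × 25.5 kHz = 51 kHz.

51 kHz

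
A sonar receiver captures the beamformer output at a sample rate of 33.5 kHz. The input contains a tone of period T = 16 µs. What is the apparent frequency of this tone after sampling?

4.5 kHz

T = 16 µs → f = 1/T = 62.5 kHz.
62.5 kHz mod fs = 29 kHz.
29 kHz > fs/2 = 16.75 kHz, folds to fs − 29 kHz = 4.5 kHz.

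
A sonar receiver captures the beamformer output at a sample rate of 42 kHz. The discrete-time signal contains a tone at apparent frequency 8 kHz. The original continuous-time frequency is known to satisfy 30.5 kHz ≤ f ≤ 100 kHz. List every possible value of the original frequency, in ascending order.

Frequencies that alias to 8 kHz are k·fs ± 8 kHz for integer k ≥ 0.
k=0: 8 kHz.
k=1: 34 kHz, 50 kHz.
k=2: 76 kHz, 92 kHz.
k=3: 118 kHz, 134 kHz.
Within [30.5 kHz, 100 kHz]: 34 kHz, 50 kHz, 76 kHz, 92 kHz.

34 kHz, 50 kHz, 76 kHz, 92 kHz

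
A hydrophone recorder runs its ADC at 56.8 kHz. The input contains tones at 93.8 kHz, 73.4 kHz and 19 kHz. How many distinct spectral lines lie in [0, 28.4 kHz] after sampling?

fs/2 = 28.4 kHz.
93.8 kHz mod fs = 37 kHz.
37 kHz > fs/2 = 28.4 kHz, folds to fs − 37 kHz = 19.8 kHz.
73.4 kHz mod fs = 16.6 kHz.
16.6 kHz ≤ fs/2 = 28.4 kHz, appears at 16.6 kHz.
19 kHz ≤ fs/2 = 28.4 kHz, passes unchanged.
Distinct values: {16.6 kHz, 19 kHz, 19.8 kHz} → 3.

3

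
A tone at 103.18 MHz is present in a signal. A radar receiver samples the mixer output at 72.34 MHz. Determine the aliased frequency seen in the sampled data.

103.18 MHz mod fs = 30.84 MHz.
30.84 MHz ≤ fs/2 = 36.17 MHz, appears at 30.84 MHz.

30.84 MHz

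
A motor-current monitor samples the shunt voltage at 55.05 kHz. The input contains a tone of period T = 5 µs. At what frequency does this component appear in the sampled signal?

T = 5 µs → f = 1/T = 200 kHz.
200 kHz mod fs = 34.85 kHz.
34.85 kHz > fs/2 = 27.525 kHz, folds to fs − 34.85 kHz = 20.2 kHz.

20.2 kHz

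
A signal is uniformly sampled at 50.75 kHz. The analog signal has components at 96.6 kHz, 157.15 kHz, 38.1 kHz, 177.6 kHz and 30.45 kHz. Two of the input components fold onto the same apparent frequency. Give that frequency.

fs/2 = 25.375 kHz.
96.6 kHz mod fs = 45.85 kHz.
45.85 kHz > fs/2 = 25.375 kHz, folds to fs − 45.85 kHz = 4.9 kHz.
157.15 kHz mod fs = 4.9 kHz.
4.9 kHz ≤ fs/2 = 25.375 kHz, appears at 4.9 kHz.
38.1 kHz > fs/2 = 25.375 kHz, folds to fs − 38.1 kHz = 12.65 kHz.
177.6 kHz mod fs = 25.35 kHz.
25.35 kHz ≤ fs/2 = 25.375 kHz, appears at 25.35 kHz.
30.45 kHz > fs/2 = 25.375 kHz, folds to fs − 30.45 kHz = 20.3 kHz.
96.6 kHz and 157.15 kHz both map to 4.9 kHz.

4.9 kHz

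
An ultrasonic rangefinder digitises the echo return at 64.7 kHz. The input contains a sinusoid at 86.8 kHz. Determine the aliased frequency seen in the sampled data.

22.1 kHz

86.8 kHz mod fs = 22.1 kHz.
22.1 kHz ≤ fs/2 = 32.35 kHz, appears at 22.1 kHz.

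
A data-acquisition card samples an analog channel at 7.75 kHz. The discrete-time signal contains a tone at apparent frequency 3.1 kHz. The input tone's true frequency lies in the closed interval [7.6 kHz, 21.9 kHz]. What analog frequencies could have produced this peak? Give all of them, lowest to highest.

10.85 kHz, 12.4 kHz, 18.6 kHz, 20.15 kHz

Frequencies that alias to 3.1 kHz are k·fs ± 3.1 kHz for integer k ≥ 0.
k=0: 3.1 kHz.
k=1: 4.65 kHz, 10.85 kHz.
k=2: 12.4 kHz, 18.6 kHz.
k=3: 20.15 kHz, 26.35 kHz.
k=4: 27.9 kHz, 34.1 kHz.
Within [7.6 kHz, 21.9 kHz]: 10.85 kHz, 12.4 kHz, 18.6 kHz, 20.15 kHz.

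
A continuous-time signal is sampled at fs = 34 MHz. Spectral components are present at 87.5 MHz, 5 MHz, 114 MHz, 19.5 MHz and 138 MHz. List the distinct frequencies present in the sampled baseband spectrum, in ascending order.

fs/2 = 17 MHz.
87.5 MHz mod fs = 19.5 MHz.
19.5 MHz > fs/2 = 17 MHz, folds to fs − 19.5 MHz = 14.5 MHz.
5 MHz ≤ fs/2 = 17 MHz, passes unchanged.
114 MHz mod fs = 12 MHz.
12 MHz ≤ fs/2 = 17 MHz, appears at 12 MHz.
19.5 MHz > fs/2 = 17 MHz, folds to fs − 19.5 MHz = 14.5 MHz.
138 MHz mod fs = 2 MHz.
2 MHz ≤ fs/2 = 17 MHz, appears at 2 MHz.
Distinct values: {2 MHz, 5 MHz, 12 MHz, 14.5 MHz}.

2 MHz, 5 MHz, 12 MHz, 14.5 MHz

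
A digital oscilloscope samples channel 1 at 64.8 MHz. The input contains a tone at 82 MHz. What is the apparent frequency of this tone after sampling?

17.2 MHz

82 MHz mod fs = 17.2 MHz.
17.2 MHz ≤ fs/2 = 32.4 MHz, appears at 17.2 MHz.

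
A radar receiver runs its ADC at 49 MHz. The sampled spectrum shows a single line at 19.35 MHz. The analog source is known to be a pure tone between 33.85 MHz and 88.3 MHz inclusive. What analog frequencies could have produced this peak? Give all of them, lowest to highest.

Frequencies that alias to 19.35 MHz are k·fs ± 19.35 MHz for integer k ≥ 0.
k=0: 19.35 MHz.
k=1: 29.65 MHz, 68.35 MHz.
k=2: 78.65 MHz, 117.35 MHz.
k=3: 127.65 MHz, 166.35 MHz.
Within [33.85 MHz, 88.3 MHz]: 68.35 MHz, 78.65 MHz.

68.35 MHz, 78.65 MHz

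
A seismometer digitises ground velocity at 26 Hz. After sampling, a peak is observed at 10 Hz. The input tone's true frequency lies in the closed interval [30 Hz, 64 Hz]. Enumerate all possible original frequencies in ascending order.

Frequencies that alias to 10 Hz are k·fs ± 10 Hz for integer k ≥ 0.
k=0: 10 Hz.
k=1: 16 Hz, 36 Hz.
k=2: 42 Hz, 62 Hz.
k=3: 68 Hz, 88 Hz.
Within [30 Hz, 64 Hz]: 36 Hz, 42 Hz, 62 Hz.

36 Hz, 42 Hz, 62 Hz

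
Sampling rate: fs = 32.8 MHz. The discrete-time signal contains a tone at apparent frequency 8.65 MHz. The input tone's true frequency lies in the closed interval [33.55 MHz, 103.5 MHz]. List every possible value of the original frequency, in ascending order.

Frequencies that alias to 8.65 MHz are k·fs ± 8.65 MHz for integer k ≥ 0.
k=0: 8.65 MHz.
k=1: 24.15 MHz, 41.45 MHz.
k=2: 56.95 MHz, 74.25 MHz.
k=3: 89.75 MHz, 107.05 MHz.
k=4: 122.55 MHz, 139.85 MHz.
Within [33.55 MHz, 103.5 MHz]: 41.45 MHz, 56.95 MHz, 74.25 MHz, 89.75 MHz.

41.45 MHz, 56.95 MHz, 74.25 MHz, 89.75 MHz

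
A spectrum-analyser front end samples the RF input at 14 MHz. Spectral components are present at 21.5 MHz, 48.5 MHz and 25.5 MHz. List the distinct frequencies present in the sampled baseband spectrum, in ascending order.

fs/2 = 7 MHz.
21.5 MHz mod fs = 7.5 MHz.
7.5 MHz > fs/2 = 7 MHz, folds to fs − 7.5 MHz = 6.5 MHz.
48.5 MHz mod fs = 6.5 MHz.
6.5 MHz ≤ fs/2 = 7 MHz, appears at 6.5 MHz.
25.5 MHz mod fs = 11.5 MHz.
11.5 MHz > fs/2 = 7 MHz, folds to fs − 11.5 MHz = 2.5 MHz.
Distinct values: {2.5 MHz, 6.5 MHz}.

2.5 MHz, 6.5 MHz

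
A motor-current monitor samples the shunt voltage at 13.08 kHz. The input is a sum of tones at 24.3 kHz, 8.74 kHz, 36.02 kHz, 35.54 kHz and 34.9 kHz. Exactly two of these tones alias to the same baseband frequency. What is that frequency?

fs/2 = 6.54 kHz.
24.3 kHz mod fs = 11.22 kHz.
11.22 kHz > fs/2 = 6.54 kHz, folds to fs − 11.22 kHz = 1.86 kHz.
8.74 kHz > fs/2 = 6.54 kHz, folds to fs − 8.74 kHz = 4.34 kHz.
36.02 kHz mod fs = 9.86 kHz.
9.86 kHz > fs/2 = 6.54 kHz, folds to fs − 9.86 kHz = 3.22 kHz.
35.54 kHz mod fs = 9.38 kHz.
9.38 kHz > fs/2 = 6.54 kHz, folds to fs − 9.38 kHz = 3.7 kHz.
34.9 kHz mod fs = 8.74 kHz.
8.74 kHz > fs/2 = 6.54 kHz, folds to fs − 8.74 kHz = 4.34 kHz.
8.74 kHz and 34.9 kHz both map to 4.34 kHz.

4.34 kHz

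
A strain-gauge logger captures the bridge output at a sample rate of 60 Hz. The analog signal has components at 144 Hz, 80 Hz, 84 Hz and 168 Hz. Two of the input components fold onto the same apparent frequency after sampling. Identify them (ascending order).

fs/2 = 30 Hz.
144 Hz mod fs = 24 Hz.
24 Hz ≤ fs/2 = 30 Hz, appears at 24 Hz.
80 Hz mod fs = 20 Hz.
20 Hz ≤ fs/2 = 30 Hz, appears at 20 Hz.
84 Hz mod fs = 24 Hz.
24 Hz ≤ fs/2 = 30 Hz, appears at 24 Hz.
168 Hz mod fs = 48 Hz.
48 Hz > fs/2 = 30 Hz, folds to fs − 48 Hz = 12 Hz.
84 Hz and 144 Hz both map to 24 Hz.

84 Hz, 144 Hz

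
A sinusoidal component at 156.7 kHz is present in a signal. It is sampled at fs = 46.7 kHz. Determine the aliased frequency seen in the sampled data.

156.7 kHz mod fs = 16.6 kHz.
16.6 kHz ≤ fs/2 = 23.35 kHz, appears at 16.6 kHz.

16.6 kHz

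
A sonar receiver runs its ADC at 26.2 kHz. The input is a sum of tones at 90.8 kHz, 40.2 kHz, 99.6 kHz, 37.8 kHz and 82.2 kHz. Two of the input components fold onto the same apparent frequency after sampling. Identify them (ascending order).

40.2 kHz, 90.8 kHz

fs/2 = 13.1 kHz.
90.8 kHz mod fs = 12.2 kHz.
12.2 kHz ≤ fs/2 = 13.1 kHz, appears at 12.2 kHz.
40.2 kHz mod fs = 14 kHz.
14 kHz > fs/2 = 13.1 kHz, folds to fs − 14 kHz = 12.2 kHz.
99.6 kHz mod fs = 21 kHz.
21 kHz > fs/2 = 13.1 kHz, folds to fs − 21 kHz = 5.2 kHz.
37.8 kHz mod fs = 11.6 kHz.
11.6 kHz ≤ fs/2 = 13.1 kHz, appears at 11.6 kHz.
82.2 kHz mod fs = 3.6 kHz.
3.6 kHz ≤ fs/2 = 13.1 kHz, appears at 3.6 kHz.
40.2 kHz and 90.8 kHz both map to 12.2 kHz.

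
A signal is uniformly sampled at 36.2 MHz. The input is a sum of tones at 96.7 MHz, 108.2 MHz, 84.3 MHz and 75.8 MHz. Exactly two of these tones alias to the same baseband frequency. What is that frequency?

fs/2 = 18.1 MHz.
96.7 MHz mod fs = 24.3 MHz.
24.3 MHz > fs/2 = 18.1 MHz, folds to fs − 24.3 MHz = 11.9 MHz.
108.2 MHz mod fs = 35.8 MHz.
35.8 MHz > fs/2 = 18.1 MHz, folds to fs − 35.8 MHz = 0.4 MHz.
84.3 MHz mod fs = 11.9 MHz.
11.9 MHz ≤ fs/2 = 18.1 MHz, appears at 11.9 MHz.
75.8 MHz mod fs = 3.4 MHz.
3.4 MHz ≤ fs/2 = 18.1 MHz, appears at 3.4 MHz.
84.3 MHz and 96.7 MHz both map to 11.9 MHz.

11.9 MHz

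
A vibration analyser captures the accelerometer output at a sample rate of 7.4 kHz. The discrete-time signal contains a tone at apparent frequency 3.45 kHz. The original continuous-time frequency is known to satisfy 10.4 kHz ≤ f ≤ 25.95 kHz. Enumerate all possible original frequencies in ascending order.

10.85 kHz, 11.35 kHz, 18.25 kHz, 18.75 kHz, 25.65 kHz

Frequencies that alias to 3.45 kHz are k·fs ± 3.45 kHz for integer k ≥ 0.
k=0: 3.45 kHz.
k=1: 3.95 kHz, 10.85 kHz.
k=2: 11.35 kHz, 18.25 kHz.
k=3: 18.75 kHz, 25.65 kHz.
k=4: 26.15 kHz, 33.05 kHz.
Within [10.4 kHz, 25.95 kHz]: 10.85 kHz, 11.35 kHz, 18.25 kHz, 18.75 kHz, 25.65 kHz.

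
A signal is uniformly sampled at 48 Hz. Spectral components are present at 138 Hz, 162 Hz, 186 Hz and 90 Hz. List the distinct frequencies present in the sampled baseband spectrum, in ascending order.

6 Hz, 18 Hz

fs/2 = 24 Hz.
138 Hz mod fs = 42 Hz.
42 Hz > fs/2 = 24 Hz, folds to fs − 42 Hz = 6 Hz.
162 Hz mod fs = 18 Hz.
18 Hz ≤ fs/2 = 24 Hz, appears at 18 Hz.
186 Hz mod fs = 42 Hz.
42 Hz > fs/2 = 24 Hz, folds to fs − 42 Hz = 6 Hz.
90 Hz mod fs = 42 Hz.
42 Hz > fs/2 = 24 Hz, folds to fs − 42 Hz = 6 Hz.
Distinct values: {6 Hz, 18 Hz}.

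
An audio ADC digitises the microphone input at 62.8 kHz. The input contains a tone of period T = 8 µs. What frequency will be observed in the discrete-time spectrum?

0.6 kHz

T = 8 µs → f = 1/T = 125 kHz.
125 kHz mod fs = 62.2 kHz.
62.2 kHz > fs/2 = 31.4 kHz, folds to fs − 62.2 kHz = 0.6 kHz.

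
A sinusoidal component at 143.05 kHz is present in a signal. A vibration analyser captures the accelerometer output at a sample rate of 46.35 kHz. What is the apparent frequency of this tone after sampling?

143.05 kHz mod fs = 4 kHz.
4 kHz ≤ fs/2 = 23.175 kHz, appears at 4 kHz.

4 kHz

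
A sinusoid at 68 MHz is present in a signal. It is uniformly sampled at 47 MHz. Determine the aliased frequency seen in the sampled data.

21 MHz

68 MHz mod fs = 21 MHz.
21 MHz ≤ fs/2 = 23.5 MHz, appears at 21 MHz.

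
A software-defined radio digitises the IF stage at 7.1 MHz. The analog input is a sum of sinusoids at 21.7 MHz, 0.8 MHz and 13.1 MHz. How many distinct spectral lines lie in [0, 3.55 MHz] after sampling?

fs/2 = 3.55 MHz.
21.7 MHz mod fs = 0.4 MHz.
0.4 MHz ≤ fs/2 = 3.55 MHz, appears at 0.4 MHz.
0.8 MHz ≤ fs/2 = 3.55 MHz, passes unchanged.
13.1 MHz mod fs = 6 MHz.
6 MHz > fs/2 = 3.55 MHz, folds to fs − 6 MHz = 1.1 MHz.
Distinct values: {0.4 MHz, 0.8 MHz, 1.1 MHz} → 3.

3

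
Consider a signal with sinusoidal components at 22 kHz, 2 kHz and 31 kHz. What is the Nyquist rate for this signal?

Highest-frequency component: 31 kHz.
Nyquist rate = 2 × 31 kHz = 62 kHz.

62 kHz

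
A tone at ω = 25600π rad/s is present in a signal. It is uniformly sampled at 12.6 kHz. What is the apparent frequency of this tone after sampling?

ω = 25600π rad/s → f = ω/(2π) = 12800 Hz = 12.8 kHz.
12.8 kHz mod fs = 0.2 kHz.
0.2 kHz ≤ fs/2 = 6.3 kHz, appears at 0.2 kHz.

0.2 kHz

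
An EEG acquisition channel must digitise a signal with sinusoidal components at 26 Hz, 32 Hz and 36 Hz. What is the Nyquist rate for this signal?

Highest-frequency component: 36 Hz.
Nyquist rate = 2 × 36 Hz = 72 Hz.

72 Hz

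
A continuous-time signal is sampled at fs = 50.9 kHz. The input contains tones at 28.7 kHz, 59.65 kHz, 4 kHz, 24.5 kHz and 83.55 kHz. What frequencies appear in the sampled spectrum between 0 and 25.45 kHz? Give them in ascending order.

4 kHz, 8.75 kHz, 18.25 kHz, 22.2 kHz, 24.5 kHz

fs/2 = 25.45 kHz.
28.7 kHz > fs/2 = 25.45 kHz, folds to fs − 28.7 kHz = 22.2 kHz.
59.65 kHz mod fs = 8.75 kHz.
8.75 kHz ≤ fs/2 = 25.45 kHz, appears at 8.75 kHz.
4 kHz ≤ fs/2 = 25.45 kHz, passes unchanged.
24.5 kHz ≤ fs/2 = 25.45 kHz, passes unchanged.
83.55 kHz mod fs = 32.65 kHz.
32.65 kHz > fs/2 = 25.45 kHz, folds to fs − 32.65 kHz = 18.25 kHz.
Distinct values: {4 kHz, 8.75 kHz, 18.25 kHz, 22.2 kHz, 24.5 kHz}.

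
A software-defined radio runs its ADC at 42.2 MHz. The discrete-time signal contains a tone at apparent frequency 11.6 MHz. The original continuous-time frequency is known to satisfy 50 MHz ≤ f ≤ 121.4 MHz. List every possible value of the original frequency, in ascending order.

53.8 MHz, 72.8 MHz, 96 MHz, 115 MHz

Frequencies that alias to 11.6 MHz are k·fs ± 11.6 MHz for integer k ≥ 0.
k=0: 11.6 MHz.
k=1: 30.6 MHz, 53.8 MHz.
k=2: 72.8 MHz, 96 MHz.
k=3: 115 MHz, 138.2 MHz.
k=4: 157.2 MHz, 180.4 MHz.
Within [50 MHz, 121.4 MHz]: 53.8 MHz, 72.8 MHz, 96 MHz, 115 MHz.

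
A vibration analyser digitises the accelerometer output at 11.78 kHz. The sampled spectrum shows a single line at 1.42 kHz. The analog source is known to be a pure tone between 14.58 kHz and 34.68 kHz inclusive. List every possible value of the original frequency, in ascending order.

22.14 kHz, 24.98 kHz, 33.92 kHz

Frequencies that alias to 1.42 kHz are k·fs ± 1.42 kHz for integer k ≥ 0.
k=0: 1.42 kHz.
k=1: 10.36 kHz, 13.2 kHz.
k=2: 22.14 kHz, 24.98 kHz.
k=3: 33.92 kHz, 36.76 kHz.
k=4: 45.7 kHz, 48.54 kHz.
Within [14.58 kHz, 34.68 kHz]: 22.14 kHz, 24.98 kHz, 33.92 kHz.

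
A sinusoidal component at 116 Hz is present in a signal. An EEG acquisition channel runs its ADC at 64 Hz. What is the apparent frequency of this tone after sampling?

116 Hz mod fs = 52 Hz.
52 Hz > fs/2 = 32 Hz, folds to fs − 52 Hz = 12 Hz.

12 Hz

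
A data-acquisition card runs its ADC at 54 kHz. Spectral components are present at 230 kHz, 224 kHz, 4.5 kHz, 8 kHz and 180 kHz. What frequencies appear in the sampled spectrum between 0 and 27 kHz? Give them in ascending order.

fs/2 = 27 kHz.
230 kHz mod fs = 14 kHz.
14 kHz ≤ fs/2 = 27 kHz, appears at 14 kHz.
224 kHz mod fs = 8 kHz.
8 kHz ≤ fs/2 = 27 kHz, appears at 8 kHz.
4.5 kHz ≤ fs/2 = 27 kHz, passes unchanged.
8 kHz ≤ fs/2 = 27 kHz, passes unchanged.
180 kHz mod fs = 18 kHz.
18 kHz ≤ fs/2 = 27 kHz, appears at 18 kHz.
Distinct values: {4.5 kHz, 8 kHz, 14 kHz, 18 kHz}.

4.5 kHz, 8 kHz, 14 kHz, 18 kHz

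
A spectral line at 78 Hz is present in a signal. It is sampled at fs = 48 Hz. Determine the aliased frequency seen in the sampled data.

78 Hz mod fs = 30 Hz.
30 Hz > fs/2 = 24 Hz, folds to fs − 30 Hz = 18 Hz.

18 Hz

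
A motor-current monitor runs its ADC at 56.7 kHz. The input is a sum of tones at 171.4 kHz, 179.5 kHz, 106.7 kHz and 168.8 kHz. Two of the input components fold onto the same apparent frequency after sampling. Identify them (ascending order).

168.8 kHz, 171.4 kHz

fs/2 = 28.35 kHz.
171.4 kHz mod fs = 1.3 kHz.
1.3 kHz ≤ fs/2 = 28.35 kHz, appears at 1.3 kHz.
179.5 kHz mod fs = 9.4 kHz.
9.4 kHz ≤ fs/2 = 28.35 kHz, appears at 9.4 kHz.
106.7 kHz mod fs = 50 kHz.
50 kHz > fs/2 = 28.35 kHz, folds to fs − 50 kHz = 6.7 kHz.
168.8 kHz mod fs = 55.4 kHz.
55.4 kHz > fs/2 = 28.35 kHz, folds to fs − 55.4 kHz = 1.3 kHz.
168.8 kHz and 171.4 kHz both map to 1.3 kHz.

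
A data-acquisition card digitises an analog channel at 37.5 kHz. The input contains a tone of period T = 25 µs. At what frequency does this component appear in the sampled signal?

2.5 kHz

T = 25 µs → f = 1/T = 40 kHz.
40 kHz mod fs = 2.5 kHz.
2.5 kHz ≤ fs/2 = 18.75 kHz, appears at 2.5 kHz.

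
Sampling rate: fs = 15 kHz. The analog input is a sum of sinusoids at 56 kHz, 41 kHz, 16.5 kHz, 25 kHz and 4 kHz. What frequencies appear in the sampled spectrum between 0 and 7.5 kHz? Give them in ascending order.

1.5 kHz, 4 kHz, 5 kHz

fs/2 = 7.5 kHz.
56 kHz mod fs = 11 kHz.
11 kHz > fs/2 = 7.5 kHz, folds to fs − 11 kHz = 4 kHz.
41 kHz mod fs = 11 kHz.
11 kHz > fs/2 = 7.5 kHz, folds to fs − 11 kHz = 4 kHz.
16.5 kHz mod fs = 1.5 kHz.
1.5 kHz ≤ fs/2 = 7.5 kHz, appears at 1.5 kHz.
25 kHz mod fs = 10 kHz.
10 kHz > fs/2 = 7.5 kHz, folds to fs − 10 kHz = 5 kHz.
4 kHz ≤ fs/2 = 7.5 kHz, passes unchanged.
Distinct values: {1.5 kHz, 4 kHz, 5 kHz}.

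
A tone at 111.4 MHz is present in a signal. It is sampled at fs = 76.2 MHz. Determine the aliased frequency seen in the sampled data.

35.2 MHz

111.4 MHz mod fs = 35.2 MHz.
35.2 MHz ≤ fs/2 = 38.1 MHz, appears at 35.2 MHz.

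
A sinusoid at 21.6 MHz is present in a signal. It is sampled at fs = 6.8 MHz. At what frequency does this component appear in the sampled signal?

1.2 MHz

21.6 MHz mod fs = 1.2 MHz.
1.2 MHz ≤ fs/2 = 3.4 MHz, appears at 1.2 MHz.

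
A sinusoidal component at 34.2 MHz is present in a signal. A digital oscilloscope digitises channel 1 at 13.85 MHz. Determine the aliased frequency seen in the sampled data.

34.2 MHz mod fs = 6.5 MHz.
6.5 MHz ≤ fs/2 = 6.925 MHz, appears at 6.5 MHz.

6.5 MHz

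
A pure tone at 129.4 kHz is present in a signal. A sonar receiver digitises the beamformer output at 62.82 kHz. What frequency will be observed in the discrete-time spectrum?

3.76 kHz

129.4 kHz mod fs = 3.76 kHz.
3.76 kHz ≤ fs/2 = 31.41 kHz, appears at 3.76 kHz.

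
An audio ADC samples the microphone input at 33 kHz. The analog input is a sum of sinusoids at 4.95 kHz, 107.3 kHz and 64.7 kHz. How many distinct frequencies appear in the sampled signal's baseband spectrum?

3

fs/2 = 16.5 kHz.
4.95 kHz ≤ fs/2 = 16.5 kHz, passes unchanged.
107.3 kHz mod fs = 8.3 kHz.
8.3 kHz ≤ fs/2 = 16.5 kHz, appears at 8.3 kHz.
64.7 kHz mod fs = 31.7 kHz.
31.7 kHz > fs/2 = 16.5 kHz, folds to fs − 31.7 kHz = 1.3 kHz.
Distinct values: {1.3 kHz, 4.95 kHz, 8.3 kHz} → 3.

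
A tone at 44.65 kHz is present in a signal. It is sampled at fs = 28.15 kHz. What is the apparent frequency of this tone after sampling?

11.65 kHz

44.65 kHz mod fs = 16.5 kHz.
16.5 kHz > fs/2 = 14.075 kHz, folds to fs − 16.5 kHz = 11.65 kHz.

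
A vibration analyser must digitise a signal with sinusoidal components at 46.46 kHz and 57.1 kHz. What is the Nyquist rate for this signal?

114.2 kHz

Highest-frequency component: 57.1 kHz.
Nyquist rate = 2 × 57.1 kHz = 114.2 kHz.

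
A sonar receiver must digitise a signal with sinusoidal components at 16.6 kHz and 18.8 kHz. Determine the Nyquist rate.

37.6 kHz

Highest-frequency component: 18.8 kHz.
Nyquist rate = 2 × 18.8 kHz = 37.6 kHz.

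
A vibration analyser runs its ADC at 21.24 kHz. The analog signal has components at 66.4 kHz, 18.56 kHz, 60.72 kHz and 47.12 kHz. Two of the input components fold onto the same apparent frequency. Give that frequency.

fs/2 = 10.62 kHz.
66.4 kHz mod fs = 2.68 kHz.
2.68 kHz ≤ fs/2 = 10.62 kHz, appears at 2.68 kHz.
18.56 kHz > fs/2 = 10.62 kHz, folds to fs − 18.56 kHz = 2.68 kHz.
60.72 kHz mod fs = 18.24 kHz.
18.24 kHz > fs/2 = 10.62 kHz, folds to fs − 18.24 kHz = 3 kHz.
47.12 kHz mod fs = 4.64 kHz.
4.64 kHz ≤ fs/2 = 10.62 kHz, appears at 4.64 kHz.
18.56 kHz and 66.4 kHz both map to 2.68 kHz.

2.68 kHz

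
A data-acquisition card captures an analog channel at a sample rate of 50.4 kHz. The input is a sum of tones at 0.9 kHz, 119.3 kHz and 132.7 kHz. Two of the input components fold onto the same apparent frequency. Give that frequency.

fs/2 = 25.2 kHz.
0.9 kHz ≤ fs/2 = 25.2 kHz, passes unchanged.
119.3 kHz mod fs = 18.5 kHz.
18.5 kHz ≤ fs/2 = 25.2 kHz, appears at 18.5 kHz.
132.7 kHz mod fs = 31.9 kHz.
31.9 kHz > fs/2 = 25.2 kHz, folds to fs − 31.9 kHz = 18.5 kHz.
119.3 kHz and 132.7 kHz both map to 18.5 kHz.

18.5 kHz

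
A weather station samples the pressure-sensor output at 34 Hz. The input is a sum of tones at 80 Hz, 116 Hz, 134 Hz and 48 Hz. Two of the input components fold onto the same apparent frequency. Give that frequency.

fs/2 = 17 Hz.
80 Hz mod fs = 12 Hz.
12 Hz ≤ fs/2 = 17 Hz, appears at 12 Hz.
116 Hz mod fs = 14 Hz.
14 Hz ≤ fs/2 = 17 Hz, appears at 14 Hz.
134 Hz mod fs = 32 Hz.
32 Hz > fs/2 = 17 Hz, folds to fs − 32 Hz = 2 Hz.
48 Hz mod fs = 14 Hz.
14 Hz ≤ fs/2 = 17 Hz, appears at 14 Hz.
48 Hz and 116 Hz both map to 14 Hz.

14 Hz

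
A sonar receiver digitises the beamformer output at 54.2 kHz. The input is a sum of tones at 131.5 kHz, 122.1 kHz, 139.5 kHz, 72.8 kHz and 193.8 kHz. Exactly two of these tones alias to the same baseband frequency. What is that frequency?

fs/2 = 27.1 kHz.
131.5 kHz mod fs = 23.1 kHz.
23.1 kHz ≤ fs/2 = 27.1 kHz, appears at 23.1 kHz.
122.1 kHz mod fs = 13.7 kHz.
13.7 kHz ≤ fs/2 = 27.1 kHz, appears at 13.7 kHz.
139.5 kHz mod fs = 31.1 kHz.
31.1 kHz > fs/2 = 27.1 kHz, folds to fs − 31.1 kHz = 23.1 kHz.
72.8 kHz mod fs = 18.6 kHz.
18.6 kHz ≤ fs/2 = 27.1 kHz, appears at 18.6 kHz.
193.8 kHz mod fs = 31.2 kHz.
31.2 kHz > fs/2 = 27.1 kHz, folds to fs − 31.2 kHz = 23 kHz.
131.5 kHz and 139.5 kHz both map to 23.1 kHz.

23.1 kHz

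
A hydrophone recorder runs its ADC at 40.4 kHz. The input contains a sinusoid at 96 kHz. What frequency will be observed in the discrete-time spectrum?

15.2 kHz

96 kHz mod fs = 15.2 kHz.
15.2 kHz ≤ fs/2 = 20.2 kHz, appears at 15.2 kHz.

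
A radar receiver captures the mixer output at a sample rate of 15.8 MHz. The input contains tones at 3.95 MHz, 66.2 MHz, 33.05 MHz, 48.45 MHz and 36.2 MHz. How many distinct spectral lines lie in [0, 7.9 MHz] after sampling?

5

fs/2 = 7.9 MHz.
3.95 MHz ≤ fs/2 = 7.9 MHz, passes unchanged.
66.2 MHz mod fs = 3 MHz.
3 MHz ≤ fs/2 = 7.9 MHz, appears at 3 MHz.
33.05 MHz mod fs = 1.45 MHz.
1.45 MHz ≤ fs/2 = 7.9 MHz, appears at 1.45 MHz.
48.45 MHz mod fs = 1.05 MHz.
1.05 MHz ≤ fs/2 = 7.9 MHz, appears at 1.05 MHz.
36.2 MHz mod fs = 4.6 MHz.
4.6 MHz ≤ fs/2 = 7.9 MHz, appears at 4.6 MHz.
Distinct values: {1.05 MHz, 1.45 MHz, 3 MHz, 3.95 MHz, 4.6 MHz} → 5.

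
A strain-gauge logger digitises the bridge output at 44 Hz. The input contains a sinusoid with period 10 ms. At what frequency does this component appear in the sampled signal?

T = 10 ms → f = 1/T = 100 Hz.
100 Hz mod fs = 12 Hz.
12 Hz ≤ fs/2 = 22 Hz, appears at 12 Hz.

12 Hz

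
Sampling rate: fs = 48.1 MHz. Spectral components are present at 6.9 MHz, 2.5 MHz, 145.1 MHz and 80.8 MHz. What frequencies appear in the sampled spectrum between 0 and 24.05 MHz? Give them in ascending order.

fs/2 = 24.05 MHz.
6.9 MHz ≤ fs/2 = 24.05 MHz, passes unchanged.
2.5 MHz ≤ fs/2 = 24.05 MHz, passes unchanged.
145.1 MHz mod fs = 0.8 MHz.
0.8 MHz ≤ fs/2 = 24.05 MHz, appears at 0.8 MHz.
80.8 MHz mod fs = 32.7 MHz.
32.7 MHz > fs/2 = 24.05 MHz, folds to fs − 32.7 MHz = 15.4 MHz.
Distinct values: {0.8 MHz, 2.5 MHz, 6.9 MHz, 15.4 MHz}.

0.8 MHz, 2.5 MHz, 6.9 MHz, 15.4 MHz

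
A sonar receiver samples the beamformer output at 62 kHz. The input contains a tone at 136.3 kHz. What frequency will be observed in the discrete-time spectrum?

136.3 kHz mod fs = 12.3 kHz.
12.3 kHz ≤ fs/2 = 31 kHz, appears at 12.3 kHz.

12.3 kHz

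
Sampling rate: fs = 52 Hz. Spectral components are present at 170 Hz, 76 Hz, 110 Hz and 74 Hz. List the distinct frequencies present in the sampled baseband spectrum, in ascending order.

6 Hz, 14 Hz, 22 Hz, 24 Hz

fs/2 = 26 Hz.
170 Hz mod fs = 14 Hz.
14 Hz ≤ fs/2 = 26 Hz, appears at 14 Hz.
76 Hz mod fs = 24 Hz.
24 Hz ≤ fs/2 = 26 Hz, appears at 24 Hz.
110 Hz mod fs = 6 Hz.
6 Hz ≤ fs/2 = 26 Hz, appears at 6 Hz.
74 Hz mod fs = 22 Hz.
22 Hz ≤ fs/2 = 26 Hz, appears at 22 Hz.
Distinct values: {6 Hz, 14 Hz, 22 Hz, 24 Hz}.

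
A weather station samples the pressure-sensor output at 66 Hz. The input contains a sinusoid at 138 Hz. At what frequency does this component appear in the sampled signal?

6 Hz

138 Hz mod fs = 6 Hz.
6 Hz ≤ fs/2 = 33 Hz, appears at 6 Hz.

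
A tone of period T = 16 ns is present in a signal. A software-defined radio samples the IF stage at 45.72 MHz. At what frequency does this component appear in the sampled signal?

T = 16 ns → f = 1/T = 62.5 MHz.
62.5 MHz mod fs = 16.78 MHz.
16.78 MHz ≤ fs/2 = 22.86 MHz, appears at 16.78 MHz.

16.78 MHz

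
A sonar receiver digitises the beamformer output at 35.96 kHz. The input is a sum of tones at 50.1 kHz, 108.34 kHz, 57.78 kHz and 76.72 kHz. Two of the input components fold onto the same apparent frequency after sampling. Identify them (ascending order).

fs/2 = 17.98 kHz.
50.1 kHz mod fs = 14.14 kHz.
14.14 kHz ≤ fs/2 = 17.98 kHz, appears at 14.14 kHz.
108.34 kHz mod fs = 0.46 kHz.
0.46 kHz ≤ fs/2 = 17.98 kHz, appears at 0.46 kHz.
57.78 kHz mod fs = 21.82 kHz.
21.82 kHz > fs/2 = 17.98 kHz, folds to fs − 21.82 kHz = 14.14 kHz.
76.72 kHz mod fs = 4.8 kHz.
4.8 kHz ≤ fs/2 = 17.98 kHz, appears at 4.8 kHz.
50.1 kHz and 57.78 kHz both map to 14.14 kHz.

50.1 kHz, 57.78 kHz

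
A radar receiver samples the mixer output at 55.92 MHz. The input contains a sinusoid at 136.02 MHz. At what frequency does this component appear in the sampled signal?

24.18 MHz

136.02 MHz mod fs = 24.18 MHz.
24.18 MHz ≤ fs/2 = 27.96 MHz, appears at 24.18 MHz.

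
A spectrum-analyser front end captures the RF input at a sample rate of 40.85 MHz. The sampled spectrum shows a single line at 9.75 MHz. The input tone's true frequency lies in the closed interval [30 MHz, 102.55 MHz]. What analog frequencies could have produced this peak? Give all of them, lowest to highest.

31.1 MHz, 50.6 MHz, 71.95 MHz, 91.45 MHz

Frequencies that alias to 9.75 MHz are k·fs ± 9.75 MHz for integer k ≥ 0.
k=0: 9.75 MHz.
k=1: 31.1 MHz, 50.6 MHz.
k=2: 71.95 MHz, 91.45 MHz.
k=3: 112.8 MHz, 132.3 MHz.
Within [30 MHz, 102.55 MHz]: 31.1 MHz, 50.6 MHz, 71.95 MHz, 91.45 MHz.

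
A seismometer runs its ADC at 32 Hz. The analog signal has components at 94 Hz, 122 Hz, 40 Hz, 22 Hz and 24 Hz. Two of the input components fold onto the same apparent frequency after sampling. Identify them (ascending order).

fs/2 = 16 Hz.
94 Hz mod fs = 30 Hz.
30 Hz > fs/2 = 16 Hz, folds to fs − 30 Hz = 2 Hz.
122 Hz mod fs = 26 Hz.
26 Hz > fs/2 = 16 Hz, folds to fs − 26 Hz = 6 Hz.
40 Hz mod fs = 8 Hz.
8 Hz ≤ fs/2 = 16 Hz, appears at 8 Hz.
22 Hz > fs/2 = 16 Hz, folds to fs − 22 Hz = 10 Hz.
24 Hz > fs/2 = 16 Hz, folds to fs − 24 Hz = 8 Hz.
24 Hz and 40 Hz both map to 8 Hz.

24 Hz, 40 Hz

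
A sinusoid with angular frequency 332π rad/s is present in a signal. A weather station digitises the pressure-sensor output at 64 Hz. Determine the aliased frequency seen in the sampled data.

26 Hz

ω = 332π rad/s → f = ω/(2π) = 166 Hz.
166 Hz mod fs = 38 Hz.
38 Hz > fs/2 = 32 Hz, folds to fs − 38 Hz = 26 Hz.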